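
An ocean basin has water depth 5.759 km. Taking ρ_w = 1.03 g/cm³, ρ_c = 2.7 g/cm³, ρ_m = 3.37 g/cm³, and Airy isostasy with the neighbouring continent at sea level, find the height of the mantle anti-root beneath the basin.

In Airy isostatic equilibrium: replacing crust with seawater at the top is compensated by replacing crust with mantle at the base: d (ρ_c − ρ_w) = a (ρ_m − ρ_c).
a = d (ρ_c − ρ_w)/(ρ_m − ρ_c) = 5.759 km × 1.67/0.67 = 14.4 km.

14.4 km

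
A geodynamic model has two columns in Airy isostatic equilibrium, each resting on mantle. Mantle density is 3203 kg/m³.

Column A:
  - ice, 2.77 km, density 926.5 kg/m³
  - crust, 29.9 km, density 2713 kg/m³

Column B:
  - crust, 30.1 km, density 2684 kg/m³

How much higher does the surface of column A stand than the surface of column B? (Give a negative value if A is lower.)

For any compensation level in the mantle, the mantle terms cancel and isostasy reduces to e = (Σt_A − Σt_B) − (Σ(ρt)_A − Σ(ρt)_B) / ρ_m.
Σt_A = 32.67 km; Σt_B = 30.1 km; Σ(ρt)_A = 83685.105; Σ(ρt)_B = 80788.4 (in km·kg/m³).
e = (32.67 − 30.1) − (83685.105 − 80788.4) / 3203 = 1.67 km.

1.67 km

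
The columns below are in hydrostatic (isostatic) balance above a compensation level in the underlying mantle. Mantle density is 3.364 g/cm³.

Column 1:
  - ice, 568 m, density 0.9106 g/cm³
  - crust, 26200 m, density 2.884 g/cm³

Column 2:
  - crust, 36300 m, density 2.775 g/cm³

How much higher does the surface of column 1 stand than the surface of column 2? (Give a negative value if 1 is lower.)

For any compensation level in the mantle, the mantle terms cancel and isostasy reduces to e = (Σt_1 − Σt_2) − (Σ(ρt)_1 − Σ(ρt)_2) / ρ_m.
Σt_1 = 26768 m; Σt_2 = 36300 m; Σ(ρt)_1 = 76078.0208; Σ(ρt)_2 = 100732.5 (in m·g/cm³).
e = (26768 − 36300) − (76078.0208 − 100732.5) / 3.364 = −2200 m.

−2200 m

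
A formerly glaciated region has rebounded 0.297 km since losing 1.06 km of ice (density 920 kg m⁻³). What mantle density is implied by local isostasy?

ρ_m = ρ_ice t / u = 920 × 1.06 km/0.297 km = 3280 kg m⁻³.

3280 kg m⁻³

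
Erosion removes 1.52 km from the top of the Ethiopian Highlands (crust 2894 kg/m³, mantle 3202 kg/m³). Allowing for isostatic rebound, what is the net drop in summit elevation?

Rebound u = e ρ_c/ρ_m = 1.52 km × 2894/3202 = 1.374 km.
Net surface drop = e − u = 1.52 km − 1.374 km = e (ρ_m − ρ_c)/ρ_m = 0.146 km.

0.146 km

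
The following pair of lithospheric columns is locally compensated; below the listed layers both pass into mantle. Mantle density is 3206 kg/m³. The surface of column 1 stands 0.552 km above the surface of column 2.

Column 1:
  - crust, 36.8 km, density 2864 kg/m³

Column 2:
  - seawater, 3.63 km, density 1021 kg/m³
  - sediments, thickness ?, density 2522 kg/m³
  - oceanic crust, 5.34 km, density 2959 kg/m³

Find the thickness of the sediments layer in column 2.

2.29 km

Take the compensation level at the base of the deeper column (depth z_c below the surface of column 1) and equate Σ ρ_i t_i down to z_c; mantle fills any gap and the z_c terms cancel.
Column 1: 36.8×2864 + (z_c − 36.8)×3206
Column 2: 0.552×0 + 3.63×1021 + x×2522 + 5.34×2959 + (z_c − 0.552 − 8.97 − x)×3206
The z_c×3206 term appears on both sides and cancels. Collect the known terms of each column as K = Σ(ρt)_known − 3206 × (depth of known layers): K_1 = 105395.2 − 3206×36.8 = −12585.6; K_2 = 19507.29 − 3206×(0.552 + 8.97) = −11020.242.
Balance: K_1 = K_2 − x×(3206 − 2522), so x = (K_2 − K_1)/(3206 − 2522) = 1565.36/684 = 2.29 km.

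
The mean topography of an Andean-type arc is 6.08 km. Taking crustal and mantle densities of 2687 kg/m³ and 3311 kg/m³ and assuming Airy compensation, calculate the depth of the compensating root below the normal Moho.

26.2 km

Balancing pressure at the compensation depth: the weight of the topography is balanced by the buoyancy of the root, ρ_c h = (ρ_m − ρ_c) r.
r = h · ρ_c / (ρ_m − ρ_c) = 6.08 km × 2687 / (3311 − 2687) = 26.2 km.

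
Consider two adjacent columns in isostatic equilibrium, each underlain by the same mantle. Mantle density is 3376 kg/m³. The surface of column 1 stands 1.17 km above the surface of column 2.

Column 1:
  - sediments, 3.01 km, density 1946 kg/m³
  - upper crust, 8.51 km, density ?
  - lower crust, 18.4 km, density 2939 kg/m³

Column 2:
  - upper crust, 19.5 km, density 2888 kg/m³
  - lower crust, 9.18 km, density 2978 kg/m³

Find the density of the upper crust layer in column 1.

Take the compensation level at the base of the deeper column (depth z_c below the surface of column 1) and equate Σ ρ_i t_i down to z_c; mantle fills any gap and the z_c terms cancel.
Column 1: 3.01×1946 + 8.51×ρ + 18.4×2939 + (z_c − 29.92)×3376
Column 2: 1.17×0 + 19.5×2888 + 9.18×2978 + (z_c − 1.17 − 28.68)×3376
The z_c×3376 term appears on both sides and cancels. Collect the known terms of each column as K = Σ(ρt)_known − 3376 × (depth of known layers): K_1 = 59935.06 − 3376×29.92 = −41074.86; K_2 = 83654.04 − 3376×(1.17 + 28.68) = −17119.56.
Balance: K_1 + 8.51×ρ = K_2, so ρ = (K_2 − K_1)/8.51 = 23955.3/8.51 = 2810 kg/m³.

2810 kg/m³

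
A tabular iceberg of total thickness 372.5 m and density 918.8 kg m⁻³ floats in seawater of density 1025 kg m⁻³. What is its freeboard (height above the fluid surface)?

Floating equilibrium: submerged depth d = t ρ_obj/ρ_fluid = 372.5 m × 918.8/1025 = 333.9 m.
Freeboard = t − d = 372.5 m − 333.9 m = 38.6 m.

38.6 m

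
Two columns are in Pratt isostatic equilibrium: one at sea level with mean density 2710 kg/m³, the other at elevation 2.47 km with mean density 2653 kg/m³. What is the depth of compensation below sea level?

ρ_ref D = ρ (D + h) → D (ρ_ref − ρ) = ρ h.
D = ρ h/(ρ_ref − ρ) = 2653 × 2.47 km/(2710 − 2653) = 115 km.

115 km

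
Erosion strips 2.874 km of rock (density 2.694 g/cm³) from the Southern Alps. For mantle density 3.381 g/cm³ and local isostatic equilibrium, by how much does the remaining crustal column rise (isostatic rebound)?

2.29 km

Unloading: uplift u = e ρ_c/ρ_m = 2.874 km × 2.694/3.381 = 2.29 km.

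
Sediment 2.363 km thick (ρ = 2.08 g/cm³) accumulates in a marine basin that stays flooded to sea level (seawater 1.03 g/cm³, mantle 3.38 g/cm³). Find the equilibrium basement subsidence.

Submarine loading: the sediment displaces seawater, and the subsidence is in turn flooded, so s (ρ_m − ρ_w) = t (ρ_sed − ρ_w).
s = 2.363 km × (2.08 − 1.03) / (3.38 − 1.03) = 1.06 km.

1.06 km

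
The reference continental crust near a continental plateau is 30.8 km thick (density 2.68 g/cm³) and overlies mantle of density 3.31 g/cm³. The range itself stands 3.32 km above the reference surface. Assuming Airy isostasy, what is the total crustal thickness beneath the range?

48.2 km

Root depth r = h ρ_c / (ρ_m − ρ_c) = 3.32 km × 2.68 / 0.63 = 14.12 km.
Total thickness = T + h + r = 30.8 km + 3.32 km + 14.12 km = 48.2 km.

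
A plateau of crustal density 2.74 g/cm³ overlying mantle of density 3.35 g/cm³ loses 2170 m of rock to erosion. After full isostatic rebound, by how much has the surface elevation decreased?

Rebound u = e ρ_c/ρ_m = 2170 m × 2.74/3.35 = 1775 m.
Net surface drop = e − u = 2170 m − 1775 m = e (ρ_m − ρ_c)/ρ_m = 395 m.

395 m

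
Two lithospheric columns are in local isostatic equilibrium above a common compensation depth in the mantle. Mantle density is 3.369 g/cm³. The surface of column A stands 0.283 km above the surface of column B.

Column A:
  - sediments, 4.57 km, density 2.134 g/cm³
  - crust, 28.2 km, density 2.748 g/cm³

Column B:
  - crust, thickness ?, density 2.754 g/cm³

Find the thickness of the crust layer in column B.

Take the compensation level at the base of the deeper column (depth z_c below the surface of column A) and equate Σ ρ_i t_i down to z_c; mantle fills any gap and the z_c terms cancel.
Column A: 4.57×2.134 + 28.2×2.748 + (z_c − 32.77)×3.369
Column B: 0.283×0 + x×2.754 + (z_c − 0.283 − 0 − x)×3.369
The z_c×3.369 term appears on both sides and cancels. Collect the known terms of each column as K = Σ(ρt)_known − 3.369 × (depth of known layers): K_A = 87.24598 − 3.369×32.77 = −23.15615; K_B = 0 − 3.369×(0.283 + 0) = −0.953427.
Balance: K_A = K_B − x×(3.369 − 2.754), so x = (K_B − K_A)/(3.369 − 2.754) = 22.2027/0.615 = 36.1 km.

36.1 km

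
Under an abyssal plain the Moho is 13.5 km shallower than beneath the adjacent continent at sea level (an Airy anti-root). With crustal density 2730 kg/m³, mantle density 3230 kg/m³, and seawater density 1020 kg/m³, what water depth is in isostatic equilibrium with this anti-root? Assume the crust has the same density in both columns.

3.95 km

Replacing a thickness d of crust by seawater at the top must be balanced by replacing crust with mantle at the base: d (ρ_c − ρ_w) = a (ρ_m − ρ_c).
d = a (ρ_m − ρ_c)/(ρ_c − ρ_w) = 13.5 km × 500/1710 = 3.95 km.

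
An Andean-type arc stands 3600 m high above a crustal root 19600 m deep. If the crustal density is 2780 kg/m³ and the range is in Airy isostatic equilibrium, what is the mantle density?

3290 kg/m³

Airy balance: ρ_c h = (ρ_m − ρ_c) r → ρ_m = ρ_c (1 + h/r).
ρ_m = 2780 × (1 + 3600 m/19600 m) = 3290 kg/m³.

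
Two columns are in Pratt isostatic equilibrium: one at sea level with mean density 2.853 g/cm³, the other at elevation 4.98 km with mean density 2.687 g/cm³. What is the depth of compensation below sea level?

80.6 km

ρ_ref D = ρ (D + h) → D (ρ_ref − ρ) = ρ h.
D = ρ h/(ρ_ref − ρ) = 2.687 × 4.98 km/(2.853 − 2.687) = 80.6 km.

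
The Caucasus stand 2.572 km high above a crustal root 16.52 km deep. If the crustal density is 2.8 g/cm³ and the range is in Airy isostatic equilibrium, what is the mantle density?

3.24 g/cm³

Airy balance: ρ_c h = (ρ_m − ρ_c) r → ρ_m = ρ_c (1 + h/r).
ρ_m = 2.8 × (1 + 2.572 km/16.52 km) = 3.24 g/cm³.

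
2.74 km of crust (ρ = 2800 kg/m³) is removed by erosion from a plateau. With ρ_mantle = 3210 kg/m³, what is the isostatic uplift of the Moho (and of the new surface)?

Unloading: uplift u = e ρ_c/ρ_m = 2.74 km × 2800/3210 = 2.39 km.

2.39 km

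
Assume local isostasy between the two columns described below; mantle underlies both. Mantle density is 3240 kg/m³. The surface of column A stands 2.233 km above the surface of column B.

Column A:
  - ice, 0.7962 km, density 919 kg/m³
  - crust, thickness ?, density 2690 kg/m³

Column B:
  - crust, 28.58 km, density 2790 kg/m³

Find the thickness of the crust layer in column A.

Take the compensation level at the base of the deeper column (depth z_c below the surface of column A) and equate Σ ρ_i t_i down to z_c; mantle fills any gap and the z_c terms cancel.
Column A: 0.7962×919 + x×2690 + (z_c − 0.7962 − x)×3240
Column B: 2.233×0 + 28.58×2790 + (z_c − 2.233 − 28.58)×3240
The z_c×3240 term appears on both sides and cancels. Collect the known terms of each column as K = Σ(ρt)_known − 3240 × (depth of known layers): K_A = 731.7078 − 3240×0.7962 = −1847.9802; K_B = 79738.2 − 3240×(2.233 + 28.58) = −20095.92.
Balance: K_A − x×(3240 − 2690) = K_B, so x = (K_A − K_B)/(3240 − 2690) = 18247.9/550 = 33.2 km.

33.2 km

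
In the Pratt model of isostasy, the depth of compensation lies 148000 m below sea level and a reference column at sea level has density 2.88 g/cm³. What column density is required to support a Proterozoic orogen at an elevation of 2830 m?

2.83 g/cm³

Pratt balance: ρ_ref D = ρ (D + h).
ρ = ρ_ref D/(D + h) = 2.88 × 148000 m/(148000 m + 2830 m) = 2.83 g/cm³.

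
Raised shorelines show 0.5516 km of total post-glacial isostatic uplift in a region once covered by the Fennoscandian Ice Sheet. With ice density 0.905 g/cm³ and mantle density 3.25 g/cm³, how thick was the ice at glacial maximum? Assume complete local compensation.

u = t ρ_ice/ρ_m → t = u ρ_m/ρ_ice = 0.5516 km × 3.25/0.905 = 1.98 km.

1.98 km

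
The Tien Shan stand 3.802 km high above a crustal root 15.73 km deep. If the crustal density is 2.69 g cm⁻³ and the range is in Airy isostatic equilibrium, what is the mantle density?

Airy balance: ρ_c h = (ρ_m − ρ_c) r → ρ_m = ρ_c (1 + h/r).
ρ_m = 2.69 × (1 + 3.802 km/15.73 km) = 3.34 g cm⁻³.

3.34 g cm⁻³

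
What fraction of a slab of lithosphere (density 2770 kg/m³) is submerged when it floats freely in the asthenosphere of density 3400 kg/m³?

Submerged fraction = ρ_obj/ρ_fluid = 2770/3400 = 81.5%.

81.5%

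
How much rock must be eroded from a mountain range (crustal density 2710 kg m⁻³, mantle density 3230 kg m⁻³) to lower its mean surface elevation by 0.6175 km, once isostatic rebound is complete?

3.84 km

Net drop Δ = e − u = e − e ρ_c/ρ_m = e (ρ_m − ρ_c)/ρ_m.
e = Δ ρ_m/(ρ_m − ρ_c) = 0.6175 km × 3230/520 = 3.84 km.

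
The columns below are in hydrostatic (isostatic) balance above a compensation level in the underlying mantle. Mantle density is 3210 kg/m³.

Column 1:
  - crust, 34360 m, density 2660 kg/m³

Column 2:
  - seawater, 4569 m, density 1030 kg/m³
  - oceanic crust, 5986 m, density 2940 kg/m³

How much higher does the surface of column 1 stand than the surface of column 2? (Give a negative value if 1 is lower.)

For any compensation level in the mantle, the mantle terms cancel and isostasy reduces to e = (Σt_1 − Σt_2) − (Σ(ρt)_1 − Σ(ρt)_2) / ρ_m.
Σt_1 = 34360 m; Σt_2 = 10555 m; Σ(ρt)_1 = 91397600; Σ(ρt)_2 = 22304910 (in m·kg/m³).
e = (34360 − 10555) − (91397600 − 22304910) / 3210 = 2280 m.

2280 m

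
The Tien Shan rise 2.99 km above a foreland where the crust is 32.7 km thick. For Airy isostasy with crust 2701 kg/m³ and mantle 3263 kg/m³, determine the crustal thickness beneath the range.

50.1 km

Root depth r = h ρ_c / (ρ_m − ρ_c) = 2.99 km × 2701 / 562 = 14.37 km.
Total thickness = T + h + r = 32.7 km + 2.99 km + 14.37 km = 50.1 km.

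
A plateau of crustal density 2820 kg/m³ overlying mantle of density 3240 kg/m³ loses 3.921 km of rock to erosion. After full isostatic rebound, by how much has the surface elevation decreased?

Rebound u = e ρ_c/ρ_m = 3.921 km × 2820/3240 = 3.413 km.
Net surface drop = e − u = 3.921 km − 3.413 km = e (ρ_m − ρ_c)/ρ_m = 0.508 km.

0.508 km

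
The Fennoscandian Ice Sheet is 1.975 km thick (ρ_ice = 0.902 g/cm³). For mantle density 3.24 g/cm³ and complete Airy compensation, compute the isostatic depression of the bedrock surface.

For local isostatic compensation: the ice load ρ_ice t is balanced by mantle displaced below, ρ_m s.
s = t ρ_ice / ρ_m = 1.975 km × 0.902/3.24 = 0.55 km.

0.55 km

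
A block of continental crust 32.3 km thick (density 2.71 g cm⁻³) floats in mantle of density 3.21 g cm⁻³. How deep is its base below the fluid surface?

27.3 km

Draft d = t ρ_obj/ρ_fluid = 32.3 km × 2.71/3.21 = 27.3 km.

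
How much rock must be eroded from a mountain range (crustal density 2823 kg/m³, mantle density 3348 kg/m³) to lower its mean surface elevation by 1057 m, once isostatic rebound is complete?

6740 m

Net drop Δ = e − u = e − e ρ_c/ρ_m = e (ρ_m − ρ_c)/ρ_m.
e = Δ ρ_m/(ρ_m − ρ_c) = 1057 m × 3348/525 = 6740 m.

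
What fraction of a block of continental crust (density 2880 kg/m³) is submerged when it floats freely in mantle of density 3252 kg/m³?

Submerged fraction = ρ_obj/ρ_fluid = 2880/3252 = 88.6%.

88.6%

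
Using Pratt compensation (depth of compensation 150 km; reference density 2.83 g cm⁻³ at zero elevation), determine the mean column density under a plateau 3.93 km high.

2.76 g cm⁻³

Pratt balance: ρ_ref D = ρ (D + h).
ρ = ρ_ref D/(D + h) = 2.83 × 150 km/(150 km + 3.93 km) = 2.76 g cm⁻³.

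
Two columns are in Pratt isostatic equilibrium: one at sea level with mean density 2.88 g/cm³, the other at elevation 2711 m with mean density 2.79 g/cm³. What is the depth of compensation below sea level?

ρ_ref D = ρ (D + h) → D (ρ_ref − ρ) = ρ h.
D = ρ h/(ρ_ref − ρ) = 2.79 × 2711 m/(2.88 − 2.79) = 84000 m.

84000 m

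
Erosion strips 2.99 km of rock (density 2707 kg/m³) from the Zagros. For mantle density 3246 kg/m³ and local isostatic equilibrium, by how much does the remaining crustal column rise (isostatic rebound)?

Unloading: uplift u = e ρ_c/ρ_m = 2.99 km × 2707/3246 = 2.49 km.

2.49 km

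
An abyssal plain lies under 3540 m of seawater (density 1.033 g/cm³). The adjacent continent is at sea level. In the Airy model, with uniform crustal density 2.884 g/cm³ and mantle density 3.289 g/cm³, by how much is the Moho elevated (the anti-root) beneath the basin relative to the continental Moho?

16200 m

By Archimedes' principle applied to the lithosphere: replacing crust with seawater at the top is compensated by replacing crust with mantle at the base: d (ρ_c − ρ_w) = a (ρ_m − ρ_c).
a = d (ρ_c − ρ_w)/(ρ_m − ρ_c) = 3540 m × 1.851/0.405 = 16200 m.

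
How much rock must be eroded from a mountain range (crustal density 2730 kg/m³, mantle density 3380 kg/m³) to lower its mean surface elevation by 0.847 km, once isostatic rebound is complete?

Net drop Δ = e − u = e − e ρ_c/ρ_m = e (ρ_m − ρ_c)/ρ_m.
e = Δ ρ_m/(ρ_m − ρ_c) = 0.847 km × 3380/650 = 4.4 km.

4.4 km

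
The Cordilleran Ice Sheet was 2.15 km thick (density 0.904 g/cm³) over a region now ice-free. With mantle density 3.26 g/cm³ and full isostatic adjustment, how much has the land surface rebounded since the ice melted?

Removing the load lets mantle flow back in; uplift u satisfies ρ_ice t = ρ_m u.
u = t ρ_ice/ρ_m = 2.15 km × 0.904/3.26 = 0.596 km.

0.596 km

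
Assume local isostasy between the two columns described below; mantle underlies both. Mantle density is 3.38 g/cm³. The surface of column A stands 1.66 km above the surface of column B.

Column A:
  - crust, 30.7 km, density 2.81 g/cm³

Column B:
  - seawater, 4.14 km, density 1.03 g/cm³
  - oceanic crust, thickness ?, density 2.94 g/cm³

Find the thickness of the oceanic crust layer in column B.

4.91 km

Take the compensation level at the base of the deeper column (depth z_c below the surface of column A) and equate Σ ρ_i t_i down to z_c; mantle fills any gap and the z_c terms cancel.
Column A: 30.7×2.81 + (z_c − 30.7)×3.38
Column B: 1.66×0 + 4.14×1.03 + x×2.94 + (z_c − 1.66 − 4.14 − x)×3.38
The z_c×3.38 term appears on both sides and cancels. Collect the known terms of each column as K = Σ(ρt)_known − 3.38 × (depth of known layers): K_A = 86.267 − 3.38×30.7 = −17.499; K_B = 4.2642 − 3.38×(1.66 + 4.14) = −15.3398.
Balance: K_A = K_B − x×(3.38 − 2.94), so x = (K_B − K_A)/(3.38 − 2.94) = 2.1592/0.44 = 4.91 km.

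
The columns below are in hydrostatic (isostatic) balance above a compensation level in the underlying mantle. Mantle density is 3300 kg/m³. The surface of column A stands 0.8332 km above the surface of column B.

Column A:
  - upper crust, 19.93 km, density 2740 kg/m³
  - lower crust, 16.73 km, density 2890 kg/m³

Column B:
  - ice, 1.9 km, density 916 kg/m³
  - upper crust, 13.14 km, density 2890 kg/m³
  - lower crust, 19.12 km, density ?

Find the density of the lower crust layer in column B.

3020 kg/m³

Take the compensation level at the base of the deeper column (depth z_c below the surface of column A) and equate Σ ρ_i t_i down to z_c; mantle fills any gap and the z_c terms cancel.
Column A: 19.93×2740 + 16.73×2890 + (z_c − 36.66)×3300
Column B: 0.8332×0 + 1.9×916 + 13.14×2890 + 19.12×ρ + (z_c − 0.8332 − 34.16)×3300
The z_c×3300 term appears on both sides and cancels. Collect the known terms of each column as K = Σ(ρt)_known − 3300 × (depth of known layers): K_A = 102957.9 − 3300×36.66 = −18020.1; K_B = 39715 − 3300×(0.8332 + 34.16) = −75762.56.
Balance: K_A = K_B + 19.12×ρ, so ρ = (K_A − K_B)/19.12 = 57742.5/19.12 = 3020 kg/m³.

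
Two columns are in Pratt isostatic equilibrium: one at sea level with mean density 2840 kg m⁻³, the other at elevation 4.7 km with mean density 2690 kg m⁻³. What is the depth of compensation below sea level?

84.3 km

ρ_ref D = ρ (D + h) → D (ρ_ref − ρ) = ρ h.
D = ρ h/(ρ_ref − ρ) = 2690 × 4.7 km/(2840 − 2690) = 84.3 km.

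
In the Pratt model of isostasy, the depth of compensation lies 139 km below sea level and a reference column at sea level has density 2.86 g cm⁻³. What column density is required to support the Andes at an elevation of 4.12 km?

Pratt balance: ρ_ref D = ρ (D + h).
ρ = ρ_ref D/(D + h) = 2.86 × 139 km/(139 km + 4.12 km) = 2.78 g cm⁻³.

2.78 g cm⁻³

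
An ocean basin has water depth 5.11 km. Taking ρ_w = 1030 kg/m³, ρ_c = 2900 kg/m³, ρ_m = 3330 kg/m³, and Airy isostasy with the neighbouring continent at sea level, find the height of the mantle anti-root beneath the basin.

22.2 km

In Airy isostatic equilibrium: replacing crust with seawater at the top is compensated by replacing crust with mantle at the base: d (ρ_c − ρ_w) = a (ρ_m − ρ_c).
a = d (ρ_c − ρ_w)/(ρ_m − ρ_c) = 5.11 km × 1870/430 = 22.2 km.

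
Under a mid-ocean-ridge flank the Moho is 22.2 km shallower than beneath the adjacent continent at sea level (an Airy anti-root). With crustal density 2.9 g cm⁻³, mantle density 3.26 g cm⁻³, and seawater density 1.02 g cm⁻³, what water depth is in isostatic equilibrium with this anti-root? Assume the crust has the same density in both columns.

4.25 km

Replacing a thickness d of crust by seawater at the top must be balanced by replacing crust with mantle at the base: d (ρ_c − ρ_w) = a (ρ_m − ρ_c).
d = a (ρ_m − ρ_c)/(ρ_c − ρ_w) = 22.2 km × 0.36/1.88 = 4.25 km.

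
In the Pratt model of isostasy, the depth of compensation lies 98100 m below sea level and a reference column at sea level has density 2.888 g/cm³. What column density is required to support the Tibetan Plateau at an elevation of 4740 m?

2.75 g/cm³

Pratt balance: ρ_ref D = ρ (D + h).
ρ = ρ_ref D/(D + h) = 2.888 × 98100 m/(98100 m + 4740 m) = 2.75 g/cm³.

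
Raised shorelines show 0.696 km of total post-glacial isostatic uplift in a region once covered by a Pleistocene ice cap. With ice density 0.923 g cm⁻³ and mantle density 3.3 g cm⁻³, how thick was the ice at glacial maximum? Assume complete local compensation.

u = t ρ_ice/ρ_m → t = u ρ_m/ρ_ice = 0.696 km × 3.3/0.923 = 2.49 km.

2.49 km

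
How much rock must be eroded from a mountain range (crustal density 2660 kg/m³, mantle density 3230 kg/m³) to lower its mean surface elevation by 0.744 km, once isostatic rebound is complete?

4.22 km

Net drop Δ = e − u = e − e ρ_c/ρ_m = e (ρ_m − ρ_c)/ρ_m.
e = Δ ρ_m/(ρ_m − ρ_c) = 0.744 km × 3230/570 = 4.22 km.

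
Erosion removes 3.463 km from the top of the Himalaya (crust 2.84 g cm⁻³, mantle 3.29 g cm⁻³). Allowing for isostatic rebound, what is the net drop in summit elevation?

0.474 km

Rebound u = e ρ_c/ρ_m = 3.463 km × 2.84/3.29 = 2.989 km.
Net surface drop = e − u = 3.463 km − 2.989 km = e (ρ_m − ρ_c)/ρ_m = 0.474 km.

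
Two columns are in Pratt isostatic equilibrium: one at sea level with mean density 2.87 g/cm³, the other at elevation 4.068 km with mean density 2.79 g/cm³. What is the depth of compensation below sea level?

142 km

ρ_ref D = ρ (D + h) → D (ρ_ref − ρ) = ρ h.
D = ρ h/(ρ_ref − ρ) = 2.79 × 4.068 km/(2.87 − 2.79) = 142 km.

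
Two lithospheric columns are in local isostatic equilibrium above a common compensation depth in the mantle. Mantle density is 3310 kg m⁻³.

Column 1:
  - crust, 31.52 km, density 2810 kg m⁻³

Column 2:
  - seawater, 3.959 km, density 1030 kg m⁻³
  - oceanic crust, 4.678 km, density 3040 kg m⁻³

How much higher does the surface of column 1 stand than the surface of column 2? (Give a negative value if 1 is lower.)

For any compensation level in the mantle, the mantle terms cancel and isostasy reduces to e = (Σt_1 − Σt_2) − (Σ(ρt)_1 − Σ(ρt)_2) / ρ_m.
Σt_1 = 31.52 km; Σt_2 = 8.637 km; Σ(ρt)_1 = 88571.2; Σ(ρt)_2 = 18298.89 (in km·kg m⁻³).
e = (31.52 − 8.637) − (88571.2 − 18298.89) / 3310 = 1.65 km.

1.65 km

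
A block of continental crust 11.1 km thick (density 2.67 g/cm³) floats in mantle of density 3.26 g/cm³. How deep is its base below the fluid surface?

Draft d = t ρ_obj/ρ_fluid = 11.1 km × 2.67/3.26 = 9.09 km.

9.09 km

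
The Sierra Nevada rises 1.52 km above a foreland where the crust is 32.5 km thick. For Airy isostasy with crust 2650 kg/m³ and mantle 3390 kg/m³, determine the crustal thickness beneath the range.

39.5 km

Root depth r = h ρ_c / (ρ_m − ρ_c) = 1.52 km × 2650 / 740 = 5.443 km.
Total thickness = T + h + r = 32.5 km + 1.52 km + 5.443 km = 39.5 km.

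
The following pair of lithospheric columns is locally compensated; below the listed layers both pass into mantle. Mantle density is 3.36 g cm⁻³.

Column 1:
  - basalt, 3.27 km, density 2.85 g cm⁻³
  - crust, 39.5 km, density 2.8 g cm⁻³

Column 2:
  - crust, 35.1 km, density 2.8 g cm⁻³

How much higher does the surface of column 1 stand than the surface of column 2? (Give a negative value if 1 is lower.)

For any compensation level in the mantle, the mantle terms cancel and isostasy reduces to e = (Σt_1 − Σt_2) − (Σ(ρt)_1 − Σ(ρt)_2) / ρ_m.
Σt_1 = 42.77 km; Σt_2 = 35.1 km; Σ(ρt)_1 = 119.9195; Σ(ρt)_2 = 98.28 (in km·g cm⁻³).
e = (42.77 − 35.1) − (119.9195 − 98.28) / 3.36 = 1.23 km.

1.23 km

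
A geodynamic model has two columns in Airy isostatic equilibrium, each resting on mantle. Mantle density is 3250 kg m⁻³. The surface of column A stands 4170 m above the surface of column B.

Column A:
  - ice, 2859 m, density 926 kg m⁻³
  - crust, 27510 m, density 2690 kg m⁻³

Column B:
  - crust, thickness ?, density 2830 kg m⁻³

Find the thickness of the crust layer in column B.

20200 m

Take the compensation level at the base of the deeper column (depth z_c below the surface of column A) and equate Σ ρ_i t_i down to z_c; mantle fills any gap and the z_c terms cancel.
Column A: 2859×926 + 27510×2690 + (z_c − 30369)×3250
Column B: 4170×0 + x×2830 + (z_c − 4170 − 0 − x)×3250
The z_c×3250 term appears on both sides and cancels. Collect the known terms of each column as K = Σ(ρt)_known − 3250 × (depth of known layers): K_A = 76649334 − 3250×30369 = −22049916; K_B = 0 − 3250×(4170 + 0) = −13552500.
Balance: K_A = K_B − x×(3250 − 2830), so x = (K_B − K_A)/(3250 − 2830) = 8497420/420 = 20200 m.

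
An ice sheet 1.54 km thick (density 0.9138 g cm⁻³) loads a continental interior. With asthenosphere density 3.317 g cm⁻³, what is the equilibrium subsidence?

0.424 km

In Airy isostatic equilibrium: the ice load ρ_ice t is balanced by mantle displaced below, ρ_m s.
s = t ρ_ice / ρ_m = 1.54 km × 0.9138/3.317 = 0.424 km.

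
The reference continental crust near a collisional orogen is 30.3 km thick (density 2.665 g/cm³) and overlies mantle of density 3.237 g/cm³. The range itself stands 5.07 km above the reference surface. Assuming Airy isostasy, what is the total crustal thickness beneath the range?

Root depth r = h ρ_c / (ρ_m − ρ_c) = 5.07 km × 2.665 / 0.572 = 23.62 km.
Total thickness = T + h + r = 30.3 km + 5.07 km + 23.62 km = 59 km.

59 km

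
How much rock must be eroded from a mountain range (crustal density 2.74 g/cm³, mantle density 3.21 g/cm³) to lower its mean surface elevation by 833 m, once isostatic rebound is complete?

Net drop Δ = e − u = e − e ρ_c/ρ_m = e (ρ_m − ρ_c)/ρ_m.
e = Δ ρ_m/(ρ_m − ρ_c) = 833 m × 3.21/0.47 = 5690 m.

5690 m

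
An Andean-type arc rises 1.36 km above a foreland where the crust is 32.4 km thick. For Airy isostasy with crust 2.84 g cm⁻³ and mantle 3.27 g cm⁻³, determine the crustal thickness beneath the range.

42.7 km

Root depth r = h ρ_c / (ρ_m − ρ_c) = 1.36 km × 2.84 / 0.43 = 8.982 km.
Total thickness = T + h + r = 32.4 km + 1.36 km + 8.982 km = 42.7 km.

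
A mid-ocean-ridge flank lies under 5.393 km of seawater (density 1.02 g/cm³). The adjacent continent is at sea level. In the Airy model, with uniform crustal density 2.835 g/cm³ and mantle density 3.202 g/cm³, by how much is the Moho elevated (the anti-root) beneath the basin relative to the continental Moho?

Isostatic balance requires: replacing crust with seawater at the top is compensated by replacing crust with mantle at the base: d (ρ_c − ρ_w) = a (ρ_m − ρ_c).
a = d (ρ_c − ρ_w)/(ρ_m − ρ_c) = 5.393 km × 1.815/0.367 = 26.7 km.

26.7 km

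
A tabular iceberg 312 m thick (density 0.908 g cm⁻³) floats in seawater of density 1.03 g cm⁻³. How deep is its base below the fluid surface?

Draft d = t ρ_obj/ρ_fluid = 312 m × 0.908/1.03 = 275 m.

275 m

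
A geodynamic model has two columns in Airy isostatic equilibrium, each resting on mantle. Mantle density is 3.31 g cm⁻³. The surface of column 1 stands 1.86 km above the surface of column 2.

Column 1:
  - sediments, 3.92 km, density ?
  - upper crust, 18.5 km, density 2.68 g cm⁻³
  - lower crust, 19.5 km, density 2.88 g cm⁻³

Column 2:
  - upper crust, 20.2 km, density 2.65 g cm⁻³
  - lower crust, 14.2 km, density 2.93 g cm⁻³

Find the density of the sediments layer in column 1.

2.07 g cm⁻³

Take the compensation level at the base of the deeper column (depth z_c below the surface of column 1) and equate Σ ρ_i t_i down to z_c; mantle fills any gap and the z_c terms cancel.
Column 1: 3.92×ρ + 18.5×2.68 + 19.5×2.88 + (z_c − 41.92)×3.31
Column 2: 1.86×0 + 20.2×2.65 + 14.2×2.93 + (z_c − 1.86 − 34.4)×3.31
The z_c×3.31 term appears on both sides and cancels. Collect the known terms of each column as K = Σ(ρt)_known − 3.31 × (depth of known layers): K_1 = 105.74 − 3.31×41.92 = −33.0152; K_2 = 95.136 − 3.31×(1.86 + 34.4) = −24.8846.
Balance: K_1 + 3.92×ρ = K_2, so ρ = (K_2 − K_1)/3.92 = 8.1306/3.92 = 2.07 g cm⁻³.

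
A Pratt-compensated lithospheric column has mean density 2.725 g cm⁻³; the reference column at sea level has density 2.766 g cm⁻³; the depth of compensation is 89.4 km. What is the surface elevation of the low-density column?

1.35 km

ρ_ref D = ρ (D + h) → h = D (ρ_ref − ρ)/ρ.
h = 89.4 km × (2.766 − 2.725)/2.725 = 1.35 km.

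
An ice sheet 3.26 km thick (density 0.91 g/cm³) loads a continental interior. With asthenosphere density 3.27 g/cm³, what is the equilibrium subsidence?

0.907 km

By Archimedes' principle applied to the lithosphere: the ice load ρ_ice t is balanced by mantle displaced below, ρ_m s.
s = t ρ_ice / ρ_m = 3.26 km × 0.91/3.27 = 0.907 km.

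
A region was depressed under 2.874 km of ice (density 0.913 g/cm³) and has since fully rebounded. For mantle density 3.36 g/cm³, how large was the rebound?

0.781 km

Removing the load lets mantle flow back in; uplift u satisfies ρ_ice t = ρ_m u.
u = t ρ_ice/ρ_m = 2.874 km × 0.913/3.36 = 0.781 km.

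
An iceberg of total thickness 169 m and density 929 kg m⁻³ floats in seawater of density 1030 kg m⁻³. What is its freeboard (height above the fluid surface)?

16.6 m

Floating equilibrium: submerged depth d = t ρ_obj/ρ_fluid = 169 m × 929/1030 = 152.4 m.
Freeboard = t − d = 169 m − 152.4 m = 16.6 m.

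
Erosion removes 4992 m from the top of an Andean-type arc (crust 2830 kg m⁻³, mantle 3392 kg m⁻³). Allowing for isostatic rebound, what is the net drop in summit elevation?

827 m

Rebound u = e ρ_c/ρ_m = 4992 m × 2830/3392 = 4165 m.
Net surface drop = e − u = 4992 m − 4165 m = e (ρ_m − ρ_c)/ρ_m = 827 m.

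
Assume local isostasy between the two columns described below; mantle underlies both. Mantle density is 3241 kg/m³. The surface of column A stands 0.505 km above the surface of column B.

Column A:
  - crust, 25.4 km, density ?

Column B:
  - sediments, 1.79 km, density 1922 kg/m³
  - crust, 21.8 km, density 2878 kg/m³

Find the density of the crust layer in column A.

Take the compensation level at the base of the deeper column (depth z_c below the surface of column A) and equate Σ ρ_i t_i down to z_c; mantle fills any gap and the z_c terms cancel.
Column A: 25.4×ρ + (z_c − 25.4)×3241
Column B: 0.505×0 + 1.79×1922 + 21.8×2878 + (z_c − 0.505 − 23.59)×3241
The z_c×3241 term appears on both sides and cancels. Collect the known terms of each column as K = Σ(ρt)_known − 3241 × (depth of known layers): K_A = 0 − 3241×25.4 = −82321.4; K_B = 66180.78 − 3241×(0.505 + 23.59) = −11911.115.
Balance: K_A + 25.4×ρ = K_B, so ρ = (K_B − K_A)/25.4 = 70410.3/25.4 = 2770 kg/m³.

2770 kg/m³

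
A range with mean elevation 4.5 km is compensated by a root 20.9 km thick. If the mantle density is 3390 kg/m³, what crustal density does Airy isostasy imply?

ρ_c h = (ρ_m − ρ_c) r → ρ_c (h + r) = ρ_m r → ρ_c = ρ_m r / (h + r).
ρ_c = 3390 × 20.9 km / (4.5 km + 20.9 km) = 2790 kg/m³.

2790 kg/m³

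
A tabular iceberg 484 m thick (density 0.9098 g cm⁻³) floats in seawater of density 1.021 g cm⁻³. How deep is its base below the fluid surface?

431 m

Draft d = t ρ_obj/ρ_fluid = 484 m × 0.9098/1.021 = 431 m.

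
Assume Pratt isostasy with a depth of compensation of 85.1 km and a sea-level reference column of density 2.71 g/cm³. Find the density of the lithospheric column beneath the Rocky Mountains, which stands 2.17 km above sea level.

2.64 g/cm³

Pratt balance: ρ_ref D = ρ (D + h).
ρ = ρ_ref D/(D + h) = 2.71 × 85.1 km/(85.1 km + 2.17 km) = 2.64 g/cm³.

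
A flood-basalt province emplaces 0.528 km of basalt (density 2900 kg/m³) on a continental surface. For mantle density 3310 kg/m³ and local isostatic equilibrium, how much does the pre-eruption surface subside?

Subaerial loading: s = t ρ_load / ρ_m.
s = 0.528 km × 2900/3310 = 0.463 km.

0.463 km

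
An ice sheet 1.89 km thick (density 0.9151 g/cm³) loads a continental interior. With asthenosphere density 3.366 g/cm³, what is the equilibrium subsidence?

For local isostatic compensation: the ice load ρ_ice t is balanced by mantle displaced below, ρ_m s.
s = t ρ_ice / ρ_m = 1.89 km × 0.9151/3.366 = 0.514 km.

0.514 km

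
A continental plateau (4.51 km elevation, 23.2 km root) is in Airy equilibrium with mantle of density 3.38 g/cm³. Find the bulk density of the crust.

2.83 g/cm³

ρ_c h = (ρ_m − ρ_c) r → ρ_c (h + r) = ρ_m r → ρ_c = ρ_m r / (h + r).
ρ_c = 3.38 × 23.2 km / (4.51 km + 23.2 km) = 2.83 g/cm³.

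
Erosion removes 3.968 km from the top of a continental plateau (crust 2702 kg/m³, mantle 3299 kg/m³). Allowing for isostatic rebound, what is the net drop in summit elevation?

Rebound u = e ρ_c/ρ_m = 3.968 km × 2702/3299 = 3.25 km.
Net surface drop = e − u = 3.968 km − 3.25 km = e (ρ_m − ρ_c)/ρ_m = 0.718 km.

0.718 km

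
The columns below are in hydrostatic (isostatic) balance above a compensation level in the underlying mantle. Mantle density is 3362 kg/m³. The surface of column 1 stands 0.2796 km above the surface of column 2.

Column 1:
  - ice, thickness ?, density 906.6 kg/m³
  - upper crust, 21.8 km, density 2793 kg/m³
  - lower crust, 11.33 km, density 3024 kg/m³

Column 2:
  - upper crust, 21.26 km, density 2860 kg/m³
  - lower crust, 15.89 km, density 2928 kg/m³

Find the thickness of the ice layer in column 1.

0.927 km

Take the compensation level at the base of the deeper column (depth z_c below the surface of column 1) and equate Σ ρ_i t_i down to z_c; mantle fills any gap and the z_c terms cancel.
Column 1: x×906.6 + 21.8×2793 + 11.33×3024 + (z_c − 33.13 − x)×3362
Column 2: 0.2796×0 + 21.26×2860 + 15.89×2928 + (z_c − 0.2796 − 37.15)×3362
The z_c×3362 term appears on both sides and cancels. Collect the known terms of each column as K = Σ(ρt)_known − 3362 × (depth of known layers): K_1 = 95149.32 − 3362×33.13 = −16233.74; K_2 = 107329.52 − 3362×(0.2796 + 37.15) = −18508.7952.
Balance: K_1 − x×(3362 − 906.6) = K_2, so x = (K_1 − K_2)/(3362 − 906.6) = 2275.06/2455.4 = 0.927 km.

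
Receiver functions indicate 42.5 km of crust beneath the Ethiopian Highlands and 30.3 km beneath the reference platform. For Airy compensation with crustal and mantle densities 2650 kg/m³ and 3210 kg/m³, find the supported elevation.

2.13 km

Excess crust Δ = 42.5 km − 30.3 km = 12.2 km, split between elevation h and root r with h + r = Δ.
Airy balance ρ_c h = (ρ_m − ρ_c) r gives r = h ρ_c/(ρ_m − ρ_c), so h (1 + ρ_c/(ρ_m − ρ_c)) = Δ, i.e. h = Δ (ρ_m − ρ_c)/ρ_m.
h = 12.2 km × 560/3210 = 2.13 km.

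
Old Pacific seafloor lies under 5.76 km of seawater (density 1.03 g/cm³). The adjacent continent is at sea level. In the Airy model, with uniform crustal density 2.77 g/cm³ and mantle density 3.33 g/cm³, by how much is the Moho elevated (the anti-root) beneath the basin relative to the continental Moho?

17.9 km

For local isostatic compensation: replacing crust with seawater at the top is compensated by replacing crust with mantle at the base: d (ρ_c − ρ_w) = a (ρ_m − ρ_c).
a = d (ρ_c − ρ_w)/(ρ_m − ρ_c) = 5.76 km × 1.74/0.56 = 17.9 km.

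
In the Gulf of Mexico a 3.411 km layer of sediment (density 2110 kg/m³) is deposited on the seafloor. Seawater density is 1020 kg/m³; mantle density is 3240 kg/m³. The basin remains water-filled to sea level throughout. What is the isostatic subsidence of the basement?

Submarine loading: the sediment displaces seawater, and the subsidence is in turn flooded, so s (ρ_m − ρ_w) = t (ρ_sed − ρ_w).
s = 3.411 km × (2110 − 1020) / (3240 − 1020) = 1.67 km.

1.67 km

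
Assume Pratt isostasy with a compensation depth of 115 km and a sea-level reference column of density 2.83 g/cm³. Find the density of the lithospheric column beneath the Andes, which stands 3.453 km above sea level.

2.75 g/cm³

Pratt balance: ρ_ref D = ρ (D + h).
ρ = ρ_ref D/(D + h) = 2.83 × 115 km/(115 km + 3.453 km) = 2.75 g/cm³.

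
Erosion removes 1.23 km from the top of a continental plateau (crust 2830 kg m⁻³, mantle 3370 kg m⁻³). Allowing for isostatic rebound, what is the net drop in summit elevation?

0.197 km

Rebound u = e ρ_c/ρ_m = 1.23 km × 2830/3370 = 1.033 km.
Net surface drop = e − u = 1.23 km − 1.033 km = e (ρ_m − ρ_c)/ρ_m = 0.197 km.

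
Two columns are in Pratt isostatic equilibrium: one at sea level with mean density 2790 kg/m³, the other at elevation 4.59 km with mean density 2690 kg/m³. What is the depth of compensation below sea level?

123 km

ρ_ref D = ρ (D + h) → D (ρ_ref − ρ) = ρ h.
D = ρ h/(ρ_ref − ρ) = 2690 × 4.59 km/(2790 − 2690) = 123 km.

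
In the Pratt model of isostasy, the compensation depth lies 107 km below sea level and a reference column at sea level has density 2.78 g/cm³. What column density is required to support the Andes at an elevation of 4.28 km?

Pratt balance: ρ_ref D = ρ (D + h).
ρ = ρ_ref D/(D + h) = 2.78 × 107 km/(107 km + 4.28 km) = 2.67 g/cm³.

2.67 g/cm³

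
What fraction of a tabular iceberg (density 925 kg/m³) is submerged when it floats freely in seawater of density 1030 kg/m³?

Submerged fraction = ρ_obj/ρ_fluid = 925/1030 = 0.898.

0.898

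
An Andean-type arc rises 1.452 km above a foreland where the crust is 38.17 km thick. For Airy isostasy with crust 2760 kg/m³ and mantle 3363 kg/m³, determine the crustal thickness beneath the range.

Root depth r = h ρ_c / (ρ_m − ρ_c) = 1.452 km × 2760 / 603 = 6.646 km.
Total thickness = T + h + r = 38.17 km + 1.452 km + 6.646 km = 46.3 km.

46.3 km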